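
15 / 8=1.88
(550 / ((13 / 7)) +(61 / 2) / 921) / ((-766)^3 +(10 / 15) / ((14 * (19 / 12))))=-943301569 / 1431432679836744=-0.00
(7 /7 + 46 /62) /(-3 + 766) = 54 /23653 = 0.00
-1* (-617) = 617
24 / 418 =12 / 209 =0.06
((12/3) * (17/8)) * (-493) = -8381/2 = -4190.50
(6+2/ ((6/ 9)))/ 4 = 9/ 4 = 2.25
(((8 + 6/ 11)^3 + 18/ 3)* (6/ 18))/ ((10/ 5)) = 419285/ 3993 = 105.01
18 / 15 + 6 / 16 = 63 / 40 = 1.58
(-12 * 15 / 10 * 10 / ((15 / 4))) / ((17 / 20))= -960 / 17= -56.47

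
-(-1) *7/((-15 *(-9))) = 7/135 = 0.05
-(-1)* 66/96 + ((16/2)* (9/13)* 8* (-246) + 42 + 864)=-2078545/208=-9993.00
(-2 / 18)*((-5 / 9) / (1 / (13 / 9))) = 65 / 729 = 0.09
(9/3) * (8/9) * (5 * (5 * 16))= 3200/3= 1066.67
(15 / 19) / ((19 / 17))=255 / 361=0.71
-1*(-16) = 16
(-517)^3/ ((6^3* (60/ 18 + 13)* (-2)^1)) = 19584.53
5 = 5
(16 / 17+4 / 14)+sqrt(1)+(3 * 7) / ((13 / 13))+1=2883 / 119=24.23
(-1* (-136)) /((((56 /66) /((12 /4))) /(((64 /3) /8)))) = 8976 /7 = 1282.29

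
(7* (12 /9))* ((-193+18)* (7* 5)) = -171500 /3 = -57166.67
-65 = -65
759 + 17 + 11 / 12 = 9323 / 12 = 776.92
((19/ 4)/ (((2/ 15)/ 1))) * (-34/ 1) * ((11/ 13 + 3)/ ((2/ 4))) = -121125/ 13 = -9317.31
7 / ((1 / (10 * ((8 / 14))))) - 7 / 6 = 233 / 6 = 38.83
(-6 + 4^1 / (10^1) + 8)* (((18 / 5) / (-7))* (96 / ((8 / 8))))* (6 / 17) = -124416 / 2975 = -41.82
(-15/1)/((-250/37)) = 111/50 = 2.22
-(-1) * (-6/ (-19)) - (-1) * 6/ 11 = 180/ 209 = 0.86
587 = 587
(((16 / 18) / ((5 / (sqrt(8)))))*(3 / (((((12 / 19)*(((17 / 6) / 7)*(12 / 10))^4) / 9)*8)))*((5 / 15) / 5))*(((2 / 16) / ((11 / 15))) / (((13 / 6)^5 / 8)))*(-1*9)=-199537506000*sqrt(2) / 341118389183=-0.83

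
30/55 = 6/11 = 0.55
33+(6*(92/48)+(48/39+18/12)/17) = 9870/221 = 44.66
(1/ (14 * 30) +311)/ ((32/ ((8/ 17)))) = 130621/ 28560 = 4.57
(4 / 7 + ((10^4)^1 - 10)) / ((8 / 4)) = 34967 / 7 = 4995.29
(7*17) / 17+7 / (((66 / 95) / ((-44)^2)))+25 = 58616 / 3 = 19538.67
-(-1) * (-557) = -557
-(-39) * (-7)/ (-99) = 91/ 33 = 2.76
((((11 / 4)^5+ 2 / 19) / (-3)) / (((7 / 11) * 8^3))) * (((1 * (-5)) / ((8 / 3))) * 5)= 120293525 / 79691776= 1.51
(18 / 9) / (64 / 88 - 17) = -22 / 179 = -0.12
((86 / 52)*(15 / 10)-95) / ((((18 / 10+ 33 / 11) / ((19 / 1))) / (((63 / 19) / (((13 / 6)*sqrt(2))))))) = -396.30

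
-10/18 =-0.56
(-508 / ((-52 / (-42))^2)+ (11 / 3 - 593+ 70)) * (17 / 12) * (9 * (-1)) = 7332491 / 676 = 10846.88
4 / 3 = 1.33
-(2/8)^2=-1/16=-0.06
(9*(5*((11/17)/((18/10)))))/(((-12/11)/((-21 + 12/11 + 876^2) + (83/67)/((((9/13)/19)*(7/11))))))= -4899343800725/430542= -11379479.36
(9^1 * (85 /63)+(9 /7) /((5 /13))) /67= 542 /2345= 0.23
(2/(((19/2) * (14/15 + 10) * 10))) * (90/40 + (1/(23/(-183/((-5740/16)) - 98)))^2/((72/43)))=509021915711/20366114147400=0.02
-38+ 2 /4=-37.50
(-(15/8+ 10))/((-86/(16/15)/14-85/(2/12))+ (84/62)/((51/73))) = 700910/30327691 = 0.02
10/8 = 5/4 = 1.25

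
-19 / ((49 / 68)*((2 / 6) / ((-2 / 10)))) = 3876 / 245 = 15.82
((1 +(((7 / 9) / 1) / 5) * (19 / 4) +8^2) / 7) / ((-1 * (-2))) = 4.70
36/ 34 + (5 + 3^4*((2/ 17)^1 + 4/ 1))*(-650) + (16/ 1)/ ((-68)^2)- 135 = -63631458/ 289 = -220178.06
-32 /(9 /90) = -320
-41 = -41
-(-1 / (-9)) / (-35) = 1 / 315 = 0.00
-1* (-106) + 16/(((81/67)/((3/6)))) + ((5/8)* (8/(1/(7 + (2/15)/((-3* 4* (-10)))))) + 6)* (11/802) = 147047599/1299240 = 113.18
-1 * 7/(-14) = 1/2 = 0.50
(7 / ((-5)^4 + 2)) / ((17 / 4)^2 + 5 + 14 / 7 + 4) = 112 / 291555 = 0.00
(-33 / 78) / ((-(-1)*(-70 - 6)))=11 / 1976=0.01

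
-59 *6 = -354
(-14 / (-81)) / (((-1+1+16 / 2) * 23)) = 7 / 7452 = 0.00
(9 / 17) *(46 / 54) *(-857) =-19711 / 51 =-386.49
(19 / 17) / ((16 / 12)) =57 / 68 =0.84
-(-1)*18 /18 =1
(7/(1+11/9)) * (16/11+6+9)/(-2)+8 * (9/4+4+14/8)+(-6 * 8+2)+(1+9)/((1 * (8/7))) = 367/440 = 0.83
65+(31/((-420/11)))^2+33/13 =156390853/2293200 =68.20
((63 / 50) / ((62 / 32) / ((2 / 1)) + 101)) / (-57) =-0.00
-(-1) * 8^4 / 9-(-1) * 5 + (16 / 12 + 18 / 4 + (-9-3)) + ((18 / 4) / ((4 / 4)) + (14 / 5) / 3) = 20672 / 45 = 459.38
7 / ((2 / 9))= 63 / 2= 31.50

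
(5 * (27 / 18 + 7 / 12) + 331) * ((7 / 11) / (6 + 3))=28679 / 1188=24.14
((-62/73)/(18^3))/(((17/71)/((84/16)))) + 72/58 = 173253485/139925232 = 1.24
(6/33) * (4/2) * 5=20/11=1.82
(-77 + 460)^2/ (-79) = -146689/ 79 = -1856.82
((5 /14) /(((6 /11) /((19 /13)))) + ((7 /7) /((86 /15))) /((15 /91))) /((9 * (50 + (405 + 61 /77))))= 1040831 /2118815712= 0.00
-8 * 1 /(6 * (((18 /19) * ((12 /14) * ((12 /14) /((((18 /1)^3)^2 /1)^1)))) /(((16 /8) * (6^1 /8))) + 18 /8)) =-48866328 /82461929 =-0.59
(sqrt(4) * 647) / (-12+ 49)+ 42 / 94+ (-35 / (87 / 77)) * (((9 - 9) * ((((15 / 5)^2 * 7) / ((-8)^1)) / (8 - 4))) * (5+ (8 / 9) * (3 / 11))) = 61595 / 1739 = 35.42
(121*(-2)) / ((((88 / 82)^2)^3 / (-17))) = 2693.09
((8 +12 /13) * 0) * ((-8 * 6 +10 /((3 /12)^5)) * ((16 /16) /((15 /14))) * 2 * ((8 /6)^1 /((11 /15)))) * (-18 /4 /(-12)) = 0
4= 4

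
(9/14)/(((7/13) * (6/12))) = 117/49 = 2.39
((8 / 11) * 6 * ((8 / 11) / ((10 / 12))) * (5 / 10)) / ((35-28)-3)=288 / 605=0.48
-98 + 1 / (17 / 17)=-97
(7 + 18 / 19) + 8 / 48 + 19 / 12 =9.70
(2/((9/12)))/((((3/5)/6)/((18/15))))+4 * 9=68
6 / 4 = 3 / 2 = 1.50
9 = 9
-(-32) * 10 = 320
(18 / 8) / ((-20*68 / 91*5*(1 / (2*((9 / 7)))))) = -1053 / 13600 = -0.08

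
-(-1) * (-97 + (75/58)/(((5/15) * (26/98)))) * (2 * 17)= -2800.85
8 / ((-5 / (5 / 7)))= -8 / 7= -1.14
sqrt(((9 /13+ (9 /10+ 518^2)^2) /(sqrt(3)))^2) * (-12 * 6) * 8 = -23943289046799.73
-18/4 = -9/2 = -4.50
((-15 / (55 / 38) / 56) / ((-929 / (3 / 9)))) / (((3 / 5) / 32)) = 760 / 214599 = 0.00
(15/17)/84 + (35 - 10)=11905/476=25.01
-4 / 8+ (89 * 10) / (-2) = -891 / 2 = -445.50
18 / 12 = 1.50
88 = 88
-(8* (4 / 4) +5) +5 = -8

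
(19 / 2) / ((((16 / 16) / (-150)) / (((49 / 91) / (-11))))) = 9975 / 143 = 69.76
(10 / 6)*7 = 35 / 3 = 11.67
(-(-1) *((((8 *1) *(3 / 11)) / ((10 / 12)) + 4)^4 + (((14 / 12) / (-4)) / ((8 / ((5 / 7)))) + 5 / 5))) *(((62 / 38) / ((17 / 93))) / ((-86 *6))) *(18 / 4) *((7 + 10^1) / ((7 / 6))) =-1535109940231137 / 705110560000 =-2177.12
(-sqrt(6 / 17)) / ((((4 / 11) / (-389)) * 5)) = 4279 * sqrt(102) / 340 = 127.11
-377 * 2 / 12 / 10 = -377 / 60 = -6.28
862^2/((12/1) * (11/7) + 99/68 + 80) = 7407.25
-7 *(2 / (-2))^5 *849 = 5943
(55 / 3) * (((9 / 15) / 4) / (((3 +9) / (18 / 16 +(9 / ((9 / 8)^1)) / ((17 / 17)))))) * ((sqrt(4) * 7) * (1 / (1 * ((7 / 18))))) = 2409 / 32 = 75.28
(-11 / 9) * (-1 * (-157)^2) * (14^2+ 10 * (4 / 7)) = 382848268 / 63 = 6076956.63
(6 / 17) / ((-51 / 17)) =-2 / 17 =-0.12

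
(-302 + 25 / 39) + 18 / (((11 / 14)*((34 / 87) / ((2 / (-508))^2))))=-70896773479 / 235257594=-301.36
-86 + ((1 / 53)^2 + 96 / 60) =-1185393 / 14045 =-84.40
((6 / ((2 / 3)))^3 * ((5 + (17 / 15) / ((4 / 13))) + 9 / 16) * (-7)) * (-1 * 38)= 71715861 / 40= 1792896.52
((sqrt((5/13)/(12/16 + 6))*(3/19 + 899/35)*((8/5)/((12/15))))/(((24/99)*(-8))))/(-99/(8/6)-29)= 7271*sqrt(195)/1647870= 0.06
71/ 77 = 0.92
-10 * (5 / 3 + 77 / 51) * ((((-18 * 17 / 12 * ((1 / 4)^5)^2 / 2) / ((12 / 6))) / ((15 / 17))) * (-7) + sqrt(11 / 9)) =-180 * sqrt(11) / 17 - 3213 / 2097152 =-35.12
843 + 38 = 881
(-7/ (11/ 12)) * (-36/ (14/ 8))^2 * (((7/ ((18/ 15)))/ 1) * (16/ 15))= -221184/ 11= -20107.64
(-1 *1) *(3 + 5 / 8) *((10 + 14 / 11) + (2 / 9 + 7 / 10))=-350117 / 7920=-44.21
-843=-843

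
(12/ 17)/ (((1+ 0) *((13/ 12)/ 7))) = 1008/ 221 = 4.56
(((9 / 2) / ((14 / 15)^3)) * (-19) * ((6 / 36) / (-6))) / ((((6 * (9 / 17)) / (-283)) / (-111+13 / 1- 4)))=582732375 / 21952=26545.75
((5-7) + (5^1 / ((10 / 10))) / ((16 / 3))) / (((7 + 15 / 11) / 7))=-1309 / 1472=-0.89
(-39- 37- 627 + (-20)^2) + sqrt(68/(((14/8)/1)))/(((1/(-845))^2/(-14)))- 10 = -5712200*sqrt(119)- 313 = -62313058.34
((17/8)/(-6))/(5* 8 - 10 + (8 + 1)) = -17/1872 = -0.01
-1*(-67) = 67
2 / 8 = 1 / 4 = 0.25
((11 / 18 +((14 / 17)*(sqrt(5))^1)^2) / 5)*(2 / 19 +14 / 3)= 166552 / 43605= 3.82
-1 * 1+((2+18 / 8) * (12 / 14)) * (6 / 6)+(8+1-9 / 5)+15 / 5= 899 / 70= 12.84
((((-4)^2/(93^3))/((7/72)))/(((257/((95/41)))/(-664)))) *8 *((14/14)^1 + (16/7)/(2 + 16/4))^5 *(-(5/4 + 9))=331223879403520/656650037252727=0.50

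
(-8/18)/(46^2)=-1/4761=-0.00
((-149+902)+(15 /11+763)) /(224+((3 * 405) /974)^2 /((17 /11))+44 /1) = 269183968972 /47722469641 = 5.64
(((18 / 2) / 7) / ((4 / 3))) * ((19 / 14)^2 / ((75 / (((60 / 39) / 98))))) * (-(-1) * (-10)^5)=-8122500 / 218491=-37.18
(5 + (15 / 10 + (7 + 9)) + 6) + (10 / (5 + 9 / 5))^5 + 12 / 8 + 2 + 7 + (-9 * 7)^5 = -1409117907494303 / 1419857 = -992436497.12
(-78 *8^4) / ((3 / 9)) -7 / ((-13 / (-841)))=-12465919 / 13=-958916.85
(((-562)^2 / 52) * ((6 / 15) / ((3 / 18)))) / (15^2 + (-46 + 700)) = 315844 / 19045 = 16.58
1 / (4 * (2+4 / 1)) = 1 / 24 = 0.04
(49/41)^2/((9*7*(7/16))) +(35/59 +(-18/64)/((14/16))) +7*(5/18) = 56685799/24993108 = 2.27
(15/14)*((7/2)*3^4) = 1215/4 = 303.75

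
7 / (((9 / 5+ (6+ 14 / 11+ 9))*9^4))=55 / 931662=0.00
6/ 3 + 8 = 10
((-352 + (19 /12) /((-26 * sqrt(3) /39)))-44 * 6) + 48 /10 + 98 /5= -2958 /5-19 * sqrt(3) /24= -592.97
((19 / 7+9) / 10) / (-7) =-41 / 245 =-0.17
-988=-988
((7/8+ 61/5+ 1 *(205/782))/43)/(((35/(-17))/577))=-86.93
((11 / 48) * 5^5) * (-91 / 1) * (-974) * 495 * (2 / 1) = 251360484375 / 4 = 62840121093.75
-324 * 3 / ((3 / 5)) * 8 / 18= -720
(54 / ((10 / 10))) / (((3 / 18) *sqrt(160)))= 81 *sqrt(10) / 10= 25.61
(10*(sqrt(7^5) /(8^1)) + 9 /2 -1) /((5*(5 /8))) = 28 /25 + 98*sqrt(7) /5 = 52.98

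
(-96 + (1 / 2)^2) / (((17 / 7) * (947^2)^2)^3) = -131369 / 10223662481870972692452532548921788076932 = -0.00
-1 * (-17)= 17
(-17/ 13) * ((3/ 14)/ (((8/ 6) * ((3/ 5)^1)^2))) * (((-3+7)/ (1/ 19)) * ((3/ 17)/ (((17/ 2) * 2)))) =-1425/ 3094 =-0.46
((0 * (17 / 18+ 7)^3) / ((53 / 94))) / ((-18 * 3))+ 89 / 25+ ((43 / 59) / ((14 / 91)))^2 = 9051261 / 348100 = 26.00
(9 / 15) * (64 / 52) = 48 / 65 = 0.74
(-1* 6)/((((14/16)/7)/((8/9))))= -128/3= -42.67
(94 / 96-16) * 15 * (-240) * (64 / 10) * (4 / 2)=692160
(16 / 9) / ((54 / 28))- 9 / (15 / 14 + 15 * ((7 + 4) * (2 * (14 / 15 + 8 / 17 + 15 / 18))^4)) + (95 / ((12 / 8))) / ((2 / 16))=32194986375548793386 / 63427355903162817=507.59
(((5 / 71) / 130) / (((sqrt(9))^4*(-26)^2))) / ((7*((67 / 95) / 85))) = 8075 / 47406321144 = 0.00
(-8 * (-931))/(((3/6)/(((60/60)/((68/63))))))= 234612/17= 13800.71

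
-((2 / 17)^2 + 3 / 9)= -0.35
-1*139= -139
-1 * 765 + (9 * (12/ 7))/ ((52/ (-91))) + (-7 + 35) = -764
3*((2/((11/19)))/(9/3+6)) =38/33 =1.15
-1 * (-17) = 17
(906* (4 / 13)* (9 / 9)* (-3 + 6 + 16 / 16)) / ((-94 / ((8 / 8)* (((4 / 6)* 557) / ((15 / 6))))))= -5382848 / 3055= -1761.98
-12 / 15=-4 / 5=-0.80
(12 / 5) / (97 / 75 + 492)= 180 / 36997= 0.00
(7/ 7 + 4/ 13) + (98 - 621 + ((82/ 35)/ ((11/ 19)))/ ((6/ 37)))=-7458511/ 15015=-496.74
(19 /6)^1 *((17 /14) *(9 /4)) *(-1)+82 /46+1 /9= -6.76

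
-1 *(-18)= 18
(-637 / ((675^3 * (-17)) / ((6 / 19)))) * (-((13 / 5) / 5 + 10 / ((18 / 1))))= -308308 / 7450323046875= -0.00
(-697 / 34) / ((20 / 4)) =-41 / 10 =-4.10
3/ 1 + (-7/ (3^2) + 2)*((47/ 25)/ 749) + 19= 3708067/ 168525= 22.00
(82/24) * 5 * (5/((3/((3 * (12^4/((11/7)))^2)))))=1799652556800/121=14873161626.45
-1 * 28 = -28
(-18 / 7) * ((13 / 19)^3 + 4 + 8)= -1521090 / 48013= -31.68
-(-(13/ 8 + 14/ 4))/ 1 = 41/ 8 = 5.12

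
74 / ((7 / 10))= 740 / 7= 105.71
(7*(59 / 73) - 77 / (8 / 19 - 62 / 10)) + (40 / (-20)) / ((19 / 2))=14293600 / 761463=18.77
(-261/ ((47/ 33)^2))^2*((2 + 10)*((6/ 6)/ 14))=484716746646/ 34157767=14190.53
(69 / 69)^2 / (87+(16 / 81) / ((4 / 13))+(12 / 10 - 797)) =-405 / 286804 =-0.00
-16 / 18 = -8 / 9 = -0.89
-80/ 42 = -1.90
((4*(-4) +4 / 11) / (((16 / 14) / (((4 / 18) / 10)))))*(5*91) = -27391 / 198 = -138.34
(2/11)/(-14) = -1/77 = -0.01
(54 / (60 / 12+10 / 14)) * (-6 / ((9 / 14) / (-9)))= 3969 / 5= 793.80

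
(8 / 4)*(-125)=-250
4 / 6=2 / 3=0.67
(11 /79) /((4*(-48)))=-0.00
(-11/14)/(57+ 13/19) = -209/15344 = -0.01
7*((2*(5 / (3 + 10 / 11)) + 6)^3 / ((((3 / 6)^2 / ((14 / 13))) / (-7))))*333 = -45537773912064 / 1033591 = -44057827.43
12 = 12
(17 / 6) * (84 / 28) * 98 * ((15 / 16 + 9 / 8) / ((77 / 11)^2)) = 561 / 16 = 35.06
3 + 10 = 13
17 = 17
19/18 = 1.06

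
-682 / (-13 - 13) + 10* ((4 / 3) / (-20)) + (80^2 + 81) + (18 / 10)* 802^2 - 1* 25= 227028509 / 195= 1164248.76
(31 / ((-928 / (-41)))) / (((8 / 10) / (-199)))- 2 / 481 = -608301669 / 1785472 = -340.70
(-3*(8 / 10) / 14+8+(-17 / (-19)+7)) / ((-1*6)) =-5228 / 1995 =-2.62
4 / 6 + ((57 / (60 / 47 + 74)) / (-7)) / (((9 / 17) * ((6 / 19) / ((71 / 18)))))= -15129713 / 8024184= -1.89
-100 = -100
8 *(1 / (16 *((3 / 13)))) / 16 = 13 / 96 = 0.14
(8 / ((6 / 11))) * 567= 8316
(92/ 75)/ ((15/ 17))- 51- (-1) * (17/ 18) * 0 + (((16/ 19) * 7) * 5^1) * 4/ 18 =-306803/ 7125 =-43.06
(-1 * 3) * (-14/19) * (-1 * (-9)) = 378/19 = 19.89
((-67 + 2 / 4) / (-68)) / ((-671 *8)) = -133 / 730048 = -0.00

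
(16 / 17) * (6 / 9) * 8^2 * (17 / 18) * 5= 5120 / 27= 189.63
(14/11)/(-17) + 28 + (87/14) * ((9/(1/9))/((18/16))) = 622238/1309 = 475.35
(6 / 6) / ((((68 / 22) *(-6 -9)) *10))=-11 / 5100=-0.00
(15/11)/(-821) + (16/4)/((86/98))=1769431/388333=4.56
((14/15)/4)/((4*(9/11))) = 77/1080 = 0.07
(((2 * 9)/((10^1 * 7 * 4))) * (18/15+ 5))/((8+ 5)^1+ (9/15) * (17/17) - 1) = 31/980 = 0.03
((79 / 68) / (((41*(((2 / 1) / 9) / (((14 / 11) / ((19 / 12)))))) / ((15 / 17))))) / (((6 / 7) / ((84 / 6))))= 3658095 / 2476441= 1.48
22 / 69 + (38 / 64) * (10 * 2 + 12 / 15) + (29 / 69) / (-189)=3303707 / 260820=12.67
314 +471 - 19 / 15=11756 / 15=783.73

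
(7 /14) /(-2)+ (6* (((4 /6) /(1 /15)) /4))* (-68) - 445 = -5861 /4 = -1465.25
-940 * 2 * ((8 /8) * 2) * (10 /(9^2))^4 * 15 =-188000000 /14348907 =-13.10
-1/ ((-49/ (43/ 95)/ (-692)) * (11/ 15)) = -89268/ 10241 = -8.72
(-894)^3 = -714516984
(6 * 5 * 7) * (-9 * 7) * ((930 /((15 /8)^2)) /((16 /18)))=-3937248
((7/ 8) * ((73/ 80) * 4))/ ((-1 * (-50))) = 511/ 8000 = 0.06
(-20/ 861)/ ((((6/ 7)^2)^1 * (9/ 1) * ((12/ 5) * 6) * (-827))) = 175/ 593236872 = 0.00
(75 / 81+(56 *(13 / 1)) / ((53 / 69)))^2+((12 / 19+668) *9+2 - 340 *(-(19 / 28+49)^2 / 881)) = 6093594084407021603 / 6718384390284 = 907002.89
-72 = -72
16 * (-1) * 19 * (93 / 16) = -1767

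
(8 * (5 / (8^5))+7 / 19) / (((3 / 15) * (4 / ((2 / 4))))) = 143835 / 622592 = 0.23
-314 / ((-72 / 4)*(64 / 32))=157 / 18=8.72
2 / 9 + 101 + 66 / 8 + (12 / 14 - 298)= -47293 / 252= -187.67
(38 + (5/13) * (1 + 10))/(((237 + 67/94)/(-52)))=-206424/22345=-9.24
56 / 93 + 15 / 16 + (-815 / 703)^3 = -0.02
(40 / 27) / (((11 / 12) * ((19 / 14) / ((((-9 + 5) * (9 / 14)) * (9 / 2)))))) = -2880 / 209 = -13.78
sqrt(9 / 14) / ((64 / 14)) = 0.18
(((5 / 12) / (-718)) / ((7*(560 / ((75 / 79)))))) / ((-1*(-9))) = -25 / 1600921728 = -0.00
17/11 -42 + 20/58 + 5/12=-39.69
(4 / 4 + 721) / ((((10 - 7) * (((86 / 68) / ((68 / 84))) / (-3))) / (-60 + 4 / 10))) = 124360168 / 4515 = 27543.78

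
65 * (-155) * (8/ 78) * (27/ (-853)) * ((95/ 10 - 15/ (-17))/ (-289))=-4924350/ 4190789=-1.18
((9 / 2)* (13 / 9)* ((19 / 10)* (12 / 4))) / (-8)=-741 / 160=-4.63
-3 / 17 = -0.18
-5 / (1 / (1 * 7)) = -35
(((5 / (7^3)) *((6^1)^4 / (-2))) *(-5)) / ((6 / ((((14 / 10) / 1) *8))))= 4320 / 49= 88.16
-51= -51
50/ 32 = 25/ 16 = 1.56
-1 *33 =-33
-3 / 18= -1 / 6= -0.17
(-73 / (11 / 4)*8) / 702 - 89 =-344797 / 3861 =-89.30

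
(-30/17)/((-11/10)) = 300/187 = 1.60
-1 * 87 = -87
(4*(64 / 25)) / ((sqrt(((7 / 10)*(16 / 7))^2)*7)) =32 / 35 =0.91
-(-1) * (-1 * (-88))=88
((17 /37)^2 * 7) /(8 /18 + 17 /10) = 182070 /264217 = 0.69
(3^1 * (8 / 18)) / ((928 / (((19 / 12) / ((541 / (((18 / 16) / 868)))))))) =0.00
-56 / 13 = -4.31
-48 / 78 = -8 / 13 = -0.62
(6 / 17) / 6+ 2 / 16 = 25 / 136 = 0.18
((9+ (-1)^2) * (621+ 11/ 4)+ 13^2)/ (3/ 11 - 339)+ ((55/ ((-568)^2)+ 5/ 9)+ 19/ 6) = -3043520005/ 200349504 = -15.19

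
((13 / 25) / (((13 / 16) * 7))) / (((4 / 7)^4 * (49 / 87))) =609 / 400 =1.52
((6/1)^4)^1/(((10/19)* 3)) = 4104/5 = 820.80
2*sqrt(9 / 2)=3*sqrt(2)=4.24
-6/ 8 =-3/ 4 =-0.75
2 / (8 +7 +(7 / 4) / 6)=48 / 367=0.13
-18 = -18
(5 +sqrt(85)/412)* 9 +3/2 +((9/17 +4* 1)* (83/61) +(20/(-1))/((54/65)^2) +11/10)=9* sqrt(85)/412 +93683644/3779865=24.99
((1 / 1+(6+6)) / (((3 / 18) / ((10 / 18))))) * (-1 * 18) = -780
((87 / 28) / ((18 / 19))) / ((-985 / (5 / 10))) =-551 / 330960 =-0.00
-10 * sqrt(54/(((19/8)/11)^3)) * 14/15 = -9856 * sqrt(627)/361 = -683.64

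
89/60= 1.48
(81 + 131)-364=-152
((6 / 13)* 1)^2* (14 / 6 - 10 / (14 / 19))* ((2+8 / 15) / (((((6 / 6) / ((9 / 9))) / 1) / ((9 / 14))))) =-161424 / 41405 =-3.90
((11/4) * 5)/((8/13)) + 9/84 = 5029/224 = 22.45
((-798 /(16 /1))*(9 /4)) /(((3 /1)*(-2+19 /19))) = 1197 /32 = 37.41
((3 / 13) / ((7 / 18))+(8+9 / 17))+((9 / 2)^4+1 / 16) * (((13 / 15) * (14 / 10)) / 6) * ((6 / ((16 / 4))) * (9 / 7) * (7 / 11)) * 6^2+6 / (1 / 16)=3769.40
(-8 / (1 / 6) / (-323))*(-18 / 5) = -864 / 1615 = -0.53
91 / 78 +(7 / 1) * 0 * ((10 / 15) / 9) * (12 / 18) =1.17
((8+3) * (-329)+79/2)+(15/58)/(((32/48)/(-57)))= -3601.61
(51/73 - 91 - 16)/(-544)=485/2482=0.20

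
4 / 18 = 2 / 9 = 0.22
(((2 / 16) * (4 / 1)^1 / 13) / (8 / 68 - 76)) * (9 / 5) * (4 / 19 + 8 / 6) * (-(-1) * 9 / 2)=-1683 / 265525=-0.01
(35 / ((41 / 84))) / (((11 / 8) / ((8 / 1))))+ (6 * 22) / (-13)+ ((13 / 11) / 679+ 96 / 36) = 409.72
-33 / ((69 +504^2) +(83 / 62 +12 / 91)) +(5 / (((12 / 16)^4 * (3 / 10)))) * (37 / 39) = 678930294126478 / 13585808951559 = 49.97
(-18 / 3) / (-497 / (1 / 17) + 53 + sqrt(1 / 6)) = 6*sqrt(6) / 422956895 + 302256 / 422956895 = 0.00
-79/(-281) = 79/281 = 0.28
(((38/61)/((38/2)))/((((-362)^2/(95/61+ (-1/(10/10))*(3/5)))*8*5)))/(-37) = -73/451043619700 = -0.00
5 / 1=5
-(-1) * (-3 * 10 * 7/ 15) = -14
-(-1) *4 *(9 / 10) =18 / 5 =3.60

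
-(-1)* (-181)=-181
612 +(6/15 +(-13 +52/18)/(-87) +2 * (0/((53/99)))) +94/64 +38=81680677/125280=651.98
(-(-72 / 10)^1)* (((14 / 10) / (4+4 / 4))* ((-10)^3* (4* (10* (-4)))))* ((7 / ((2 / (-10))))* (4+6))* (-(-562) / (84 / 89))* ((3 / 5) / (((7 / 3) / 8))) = -138289766400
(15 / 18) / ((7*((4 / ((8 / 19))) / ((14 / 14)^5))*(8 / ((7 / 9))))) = 5 / 4104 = 0.00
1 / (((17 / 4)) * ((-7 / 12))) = -48 / 119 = -0.40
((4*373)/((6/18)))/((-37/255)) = -1141380/37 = -30848.11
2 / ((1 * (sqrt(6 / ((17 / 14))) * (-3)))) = -sqrt(357) / 63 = -0.30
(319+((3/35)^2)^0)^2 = 102400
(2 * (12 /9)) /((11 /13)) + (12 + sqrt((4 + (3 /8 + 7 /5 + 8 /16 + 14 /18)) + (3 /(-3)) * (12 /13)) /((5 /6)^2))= 3 * sqrt(3729310) /1625 + 500 /33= 18.72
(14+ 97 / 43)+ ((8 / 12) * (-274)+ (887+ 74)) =102502 / 129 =794.59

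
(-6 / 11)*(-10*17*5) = 5100 / 11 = 463.64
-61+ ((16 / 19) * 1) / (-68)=-19707 / 323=-61.01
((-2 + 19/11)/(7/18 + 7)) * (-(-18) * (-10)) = 9720/1463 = 6.64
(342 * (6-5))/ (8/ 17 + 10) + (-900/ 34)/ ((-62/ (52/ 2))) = 2052639/ 46903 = 43.76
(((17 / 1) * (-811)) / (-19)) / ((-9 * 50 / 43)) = -592841 / 8550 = -69.34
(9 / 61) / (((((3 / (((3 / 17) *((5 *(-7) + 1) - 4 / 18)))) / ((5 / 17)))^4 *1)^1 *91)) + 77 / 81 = 3834324024024109 / 4032664449369777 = 0.95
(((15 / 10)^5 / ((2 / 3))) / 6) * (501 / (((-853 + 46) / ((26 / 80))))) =-527553 / 1377280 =-0.38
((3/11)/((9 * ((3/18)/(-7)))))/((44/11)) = -0.32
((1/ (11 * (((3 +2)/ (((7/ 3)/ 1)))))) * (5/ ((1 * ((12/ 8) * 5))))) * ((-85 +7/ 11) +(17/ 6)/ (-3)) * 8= -945896/ 49005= -19.30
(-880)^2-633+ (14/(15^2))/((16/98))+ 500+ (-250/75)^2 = 696850643/900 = 774278.49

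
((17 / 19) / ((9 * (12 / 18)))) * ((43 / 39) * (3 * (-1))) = -731 / 1482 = -0.49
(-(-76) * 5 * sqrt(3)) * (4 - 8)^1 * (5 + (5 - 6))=-6080 * sqrt(3)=-10530.87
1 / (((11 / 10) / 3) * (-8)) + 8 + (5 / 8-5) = 289 / 88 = 3.28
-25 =-25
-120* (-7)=840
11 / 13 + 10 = 141 / 13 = 10.85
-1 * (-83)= 83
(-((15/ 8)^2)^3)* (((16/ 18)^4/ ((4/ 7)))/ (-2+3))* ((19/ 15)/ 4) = -415625/ 27648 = -15.03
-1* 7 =-7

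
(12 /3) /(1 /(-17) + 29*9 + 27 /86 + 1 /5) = 29240 /1911237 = 0.02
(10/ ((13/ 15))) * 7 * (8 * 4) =33600/ 13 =2584.62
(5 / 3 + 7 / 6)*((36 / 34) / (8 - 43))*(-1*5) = 3 / 7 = 0.43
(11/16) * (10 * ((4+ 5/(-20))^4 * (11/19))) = 30628125/38912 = 787.11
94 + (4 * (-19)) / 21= 1898 / 21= 90.38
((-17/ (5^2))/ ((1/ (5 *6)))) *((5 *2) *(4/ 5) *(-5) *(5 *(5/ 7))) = 20400/ 7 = 2914.29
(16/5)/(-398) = -8/995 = -0.01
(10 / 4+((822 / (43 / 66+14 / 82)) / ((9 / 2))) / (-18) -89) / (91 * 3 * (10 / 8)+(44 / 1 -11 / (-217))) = -1718041514 / 6697181025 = -0.26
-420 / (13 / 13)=-420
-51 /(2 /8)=-204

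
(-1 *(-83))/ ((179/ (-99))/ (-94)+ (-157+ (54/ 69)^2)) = -0.53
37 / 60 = 0.62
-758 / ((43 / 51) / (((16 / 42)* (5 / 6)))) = -257720 / 903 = -285.40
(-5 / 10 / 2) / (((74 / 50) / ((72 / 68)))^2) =-0.13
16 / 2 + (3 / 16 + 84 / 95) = 13789 / 1520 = 9.07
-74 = -74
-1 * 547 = -547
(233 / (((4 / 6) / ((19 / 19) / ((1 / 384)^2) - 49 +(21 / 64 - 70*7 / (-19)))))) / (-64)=-125315791029 / 155648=-805123.04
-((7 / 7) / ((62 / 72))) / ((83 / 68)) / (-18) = 0.05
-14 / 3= -4.67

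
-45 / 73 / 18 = -5 / 146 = -0.03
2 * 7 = 14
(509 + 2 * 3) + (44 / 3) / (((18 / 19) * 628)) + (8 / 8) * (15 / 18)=2186722 / 4239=515.86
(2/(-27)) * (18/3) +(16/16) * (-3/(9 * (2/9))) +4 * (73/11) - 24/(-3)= 6455/198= 32.60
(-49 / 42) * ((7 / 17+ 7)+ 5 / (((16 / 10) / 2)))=-15.94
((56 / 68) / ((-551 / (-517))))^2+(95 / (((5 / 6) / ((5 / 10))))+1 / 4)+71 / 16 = 87438278347 / 1403851024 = 62.28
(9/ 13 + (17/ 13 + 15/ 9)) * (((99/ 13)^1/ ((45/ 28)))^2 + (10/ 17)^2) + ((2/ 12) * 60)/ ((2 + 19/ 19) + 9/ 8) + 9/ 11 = 3499071391/ 40293825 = 86.84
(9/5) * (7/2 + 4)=13.50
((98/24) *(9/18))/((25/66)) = 539/100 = 5.39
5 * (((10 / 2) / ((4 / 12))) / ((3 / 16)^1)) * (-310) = -124000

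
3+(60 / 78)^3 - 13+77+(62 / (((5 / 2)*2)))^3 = 1974.08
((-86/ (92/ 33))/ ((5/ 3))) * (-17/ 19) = 16.56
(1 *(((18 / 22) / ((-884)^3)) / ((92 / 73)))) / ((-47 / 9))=5913 / 32857549094656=0.00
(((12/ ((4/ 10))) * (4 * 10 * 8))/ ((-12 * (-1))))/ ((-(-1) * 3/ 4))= 3200/ 3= 1066.67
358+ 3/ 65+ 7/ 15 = 13982/ 39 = 358.51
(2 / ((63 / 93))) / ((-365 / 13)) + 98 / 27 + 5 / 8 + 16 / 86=102885599 / 23730840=4.34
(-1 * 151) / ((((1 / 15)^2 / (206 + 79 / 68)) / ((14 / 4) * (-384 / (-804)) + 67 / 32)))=-3863784825225 / 145792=-26502035.95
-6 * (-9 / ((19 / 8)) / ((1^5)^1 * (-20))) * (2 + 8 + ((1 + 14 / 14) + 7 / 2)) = -1674 / 95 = -17.62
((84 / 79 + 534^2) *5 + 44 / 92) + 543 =2591639420 / 1817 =1426328.79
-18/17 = -1.06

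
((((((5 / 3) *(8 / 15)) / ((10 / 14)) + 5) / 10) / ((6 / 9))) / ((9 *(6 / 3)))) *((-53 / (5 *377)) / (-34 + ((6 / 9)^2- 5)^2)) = 44679 / 404521000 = 0.00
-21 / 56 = -3 / 8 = -0.38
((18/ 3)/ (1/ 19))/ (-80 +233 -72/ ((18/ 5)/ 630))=-0.01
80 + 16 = 96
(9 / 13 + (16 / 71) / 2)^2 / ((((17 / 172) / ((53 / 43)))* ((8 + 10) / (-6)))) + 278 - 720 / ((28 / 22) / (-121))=20902456586458 / 304138653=68726.73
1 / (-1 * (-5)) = 1 / 5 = 0.20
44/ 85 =0.52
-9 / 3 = -3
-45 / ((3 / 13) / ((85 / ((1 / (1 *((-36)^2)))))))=-21481200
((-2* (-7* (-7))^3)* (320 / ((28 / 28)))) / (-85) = 15059072 / 17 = 885827.76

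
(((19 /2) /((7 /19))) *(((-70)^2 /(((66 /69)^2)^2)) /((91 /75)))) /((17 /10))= 73175.69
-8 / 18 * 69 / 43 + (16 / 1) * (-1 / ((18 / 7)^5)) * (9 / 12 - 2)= -10873183 / 20312856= -0.54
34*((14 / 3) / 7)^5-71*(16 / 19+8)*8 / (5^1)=-23084672 / 23085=-999.99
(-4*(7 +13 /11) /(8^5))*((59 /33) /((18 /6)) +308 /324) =-3445 /2230272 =-0.00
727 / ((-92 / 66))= -23991 / 46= -521.54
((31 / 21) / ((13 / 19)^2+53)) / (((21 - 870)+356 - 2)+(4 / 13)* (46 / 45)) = -727415 / 13033591858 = -0.00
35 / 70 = 1 / 2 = 0.50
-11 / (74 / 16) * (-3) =264 / 37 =7.14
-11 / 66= -0.17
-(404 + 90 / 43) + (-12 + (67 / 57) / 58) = -59432387 / 142158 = -418.07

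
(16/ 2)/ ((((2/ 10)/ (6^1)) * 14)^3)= 27000/ 343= 78.72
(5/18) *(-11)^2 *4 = 134.44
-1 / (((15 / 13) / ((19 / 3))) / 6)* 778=-384332 / 15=-25622.13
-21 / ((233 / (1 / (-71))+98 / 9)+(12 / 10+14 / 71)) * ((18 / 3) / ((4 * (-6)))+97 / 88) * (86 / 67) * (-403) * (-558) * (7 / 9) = 18922767625125 / 77850240094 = 243.07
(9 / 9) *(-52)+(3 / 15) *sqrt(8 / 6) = -52+2 *sqrt(3) / 15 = -51.77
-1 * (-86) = 86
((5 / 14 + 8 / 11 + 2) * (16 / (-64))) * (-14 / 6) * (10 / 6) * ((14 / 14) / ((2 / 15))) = 22.49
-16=-16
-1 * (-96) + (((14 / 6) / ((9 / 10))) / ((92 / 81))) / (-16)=70551 / 736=95.86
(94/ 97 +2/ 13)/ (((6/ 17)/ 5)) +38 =67978/ 1261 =53.91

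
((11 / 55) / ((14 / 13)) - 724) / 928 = -50667 / 64960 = -0.78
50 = 50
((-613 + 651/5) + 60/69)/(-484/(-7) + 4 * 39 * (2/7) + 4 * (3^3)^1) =-193977/89240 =-2.17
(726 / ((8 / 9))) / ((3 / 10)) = 5445 / 2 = 2722.50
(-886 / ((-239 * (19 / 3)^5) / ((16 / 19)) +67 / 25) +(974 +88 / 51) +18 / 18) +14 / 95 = 1330427073045828571 / 1361924066230755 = 976.87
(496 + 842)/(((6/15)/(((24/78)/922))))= 6690/5993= 1.12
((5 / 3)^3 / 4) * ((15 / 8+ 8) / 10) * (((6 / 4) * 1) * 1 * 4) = 6.86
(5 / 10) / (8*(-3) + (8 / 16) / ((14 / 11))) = -0.02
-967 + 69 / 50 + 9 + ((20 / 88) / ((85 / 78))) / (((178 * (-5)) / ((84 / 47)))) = -37414429031 / 39111050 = -956.62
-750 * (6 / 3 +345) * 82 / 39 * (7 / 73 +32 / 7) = -16965697500 / 6643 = -2553921.04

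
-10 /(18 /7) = -3.89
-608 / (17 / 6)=-3648 / 17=-214.59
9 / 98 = 0.09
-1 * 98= -98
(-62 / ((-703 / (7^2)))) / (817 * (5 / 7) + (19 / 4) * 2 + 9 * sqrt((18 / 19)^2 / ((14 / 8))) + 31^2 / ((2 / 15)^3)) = 73495279497584 / 6905084897364265957-440971776 * sqrt(7) / 6905084897364265957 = 0.00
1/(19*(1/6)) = 6/19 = 0.32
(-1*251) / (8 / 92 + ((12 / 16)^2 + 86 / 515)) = -47569520 / 154733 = -307.43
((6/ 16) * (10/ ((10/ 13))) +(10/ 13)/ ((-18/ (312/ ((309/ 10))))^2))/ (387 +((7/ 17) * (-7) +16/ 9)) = 598023127/ 45099113616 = 0.01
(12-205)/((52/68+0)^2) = -55777/169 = -330.04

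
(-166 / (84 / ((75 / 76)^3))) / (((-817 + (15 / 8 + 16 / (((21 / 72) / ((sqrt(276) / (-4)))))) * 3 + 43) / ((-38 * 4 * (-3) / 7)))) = 106291875 / 137758322 -39840000 * sqrt(69) / 482154127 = 0.09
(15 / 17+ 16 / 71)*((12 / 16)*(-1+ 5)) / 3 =1337 / 1207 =1.11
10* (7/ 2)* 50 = 1750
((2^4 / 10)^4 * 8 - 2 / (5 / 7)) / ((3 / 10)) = 62036 / 375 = 165.43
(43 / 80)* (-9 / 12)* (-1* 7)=903 / 320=2.82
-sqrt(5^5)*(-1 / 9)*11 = 275*sqrt(5) / 9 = 68.32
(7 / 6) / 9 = 7 / 54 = 0.13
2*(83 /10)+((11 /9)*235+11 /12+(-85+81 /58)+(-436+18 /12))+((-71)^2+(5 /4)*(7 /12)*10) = 50476639 /10440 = 4834.93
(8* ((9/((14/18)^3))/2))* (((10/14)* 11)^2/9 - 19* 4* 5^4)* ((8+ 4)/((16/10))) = -458055668250/16807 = -27253862.57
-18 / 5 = -3.60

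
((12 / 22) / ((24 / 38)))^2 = 361 / 484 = 0.75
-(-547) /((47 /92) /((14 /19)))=704536 /893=788.95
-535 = -535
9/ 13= 0.69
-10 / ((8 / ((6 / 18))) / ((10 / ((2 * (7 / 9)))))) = -75 / 28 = -2.68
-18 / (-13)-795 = -10317 / 13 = -793.62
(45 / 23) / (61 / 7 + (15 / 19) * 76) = 315 / 11063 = 0.03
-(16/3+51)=-169/3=-56.33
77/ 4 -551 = -2127/ 4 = -531.75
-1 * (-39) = 39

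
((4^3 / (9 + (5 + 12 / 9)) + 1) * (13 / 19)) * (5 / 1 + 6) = 17017 / 437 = 38.94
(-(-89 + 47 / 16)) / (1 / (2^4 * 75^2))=7745625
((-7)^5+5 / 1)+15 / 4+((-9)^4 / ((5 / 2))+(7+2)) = -283297 / 20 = -14164.85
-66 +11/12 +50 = -181/12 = -15.08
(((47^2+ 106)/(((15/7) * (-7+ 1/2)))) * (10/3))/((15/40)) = -518560/351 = -1477.38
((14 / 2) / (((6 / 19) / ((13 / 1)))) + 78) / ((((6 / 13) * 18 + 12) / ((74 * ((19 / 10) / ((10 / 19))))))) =381489277 / 79200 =4816.78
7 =7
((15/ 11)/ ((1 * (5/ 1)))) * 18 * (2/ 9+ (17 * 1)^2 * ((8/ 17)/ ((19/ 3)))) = 22260/ 209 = 106.51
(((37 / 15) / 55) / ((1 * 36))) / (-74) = -1 / 59400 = -0.00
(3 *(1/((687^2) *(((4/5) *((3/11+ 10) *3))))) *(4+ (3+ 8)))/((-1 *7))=-275/497769972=-0.00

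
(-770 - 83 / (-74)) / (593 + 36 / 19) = -1081043 / 836422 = -1.29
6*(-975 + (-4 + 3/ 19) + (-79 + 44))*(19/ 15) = -38526/ 5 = -7705.20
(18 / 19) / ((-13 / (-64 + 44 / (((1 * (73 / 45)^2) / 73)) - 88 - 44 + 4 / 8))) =-1346913 / 18031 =-74.70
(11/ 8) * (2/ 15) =0.18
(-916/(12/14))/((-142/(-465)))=-248465/71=-3499.51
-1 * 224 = -224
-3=-3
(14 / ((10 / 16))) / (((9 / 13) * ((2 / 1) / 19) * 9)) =13832 / 405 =34.15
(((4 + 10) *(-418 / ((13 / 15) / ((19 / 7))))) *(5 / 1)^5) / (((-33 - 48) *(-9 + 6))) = -248187500 / 1053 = -235695.63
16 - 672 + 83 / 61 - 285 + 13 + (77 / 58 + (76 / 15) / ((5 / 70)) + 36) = -43431343 / 53070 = -818.38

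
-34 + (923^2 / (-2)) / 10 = -42630.45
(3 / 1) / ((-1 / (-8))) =24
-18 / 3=-6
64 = 64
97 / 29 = 3.34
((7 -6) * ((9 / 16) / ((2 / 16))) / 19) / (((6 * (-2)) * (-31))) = 3 / 4712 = 0.00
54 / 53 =1.02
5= 5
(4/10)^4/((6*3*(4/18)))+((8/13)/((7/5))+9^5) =3358437239/56875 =59049.45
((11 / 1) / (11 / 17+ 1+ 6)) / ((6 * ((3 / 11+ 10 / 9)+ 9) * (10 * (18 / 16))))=2057 / 1002300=0.00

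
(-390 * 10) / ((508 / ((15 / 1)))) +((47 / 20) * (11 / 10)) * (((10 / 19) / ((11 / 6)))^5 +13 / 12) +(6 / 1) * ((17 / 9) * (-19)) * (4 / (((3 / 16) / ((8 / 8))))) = -4706.13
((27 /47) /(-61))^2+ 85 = 698674294 /8219689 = 85.00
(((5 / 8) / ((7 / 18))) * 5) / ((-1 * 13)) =-225 / 364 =-0.62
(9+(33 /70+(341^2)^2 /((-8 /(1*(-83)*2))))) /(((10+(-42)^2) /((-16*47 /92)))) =-1846126730722457 /1428070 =-1292742464.11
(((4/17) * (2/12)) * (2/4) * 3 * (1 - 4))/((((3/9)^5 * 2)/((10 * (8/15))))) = -1944/17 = -114.35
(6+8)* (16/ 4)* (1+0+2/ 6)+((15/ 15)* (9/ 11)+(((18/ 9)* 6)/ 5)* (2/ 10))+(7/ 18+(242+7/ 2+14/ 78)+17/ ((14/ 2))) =73076908/ 225225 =324.46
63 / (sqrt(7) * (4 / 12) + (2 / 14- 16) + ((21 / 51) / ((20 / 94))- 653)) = -0.09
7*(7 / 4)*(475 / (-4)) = -23275 / 16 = -1454.69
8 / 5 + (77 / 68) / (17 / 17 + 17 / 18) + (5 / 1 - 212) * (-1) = 35561 / 170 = 209.18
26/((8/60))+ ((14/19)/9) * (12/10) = 55603/285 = 195.10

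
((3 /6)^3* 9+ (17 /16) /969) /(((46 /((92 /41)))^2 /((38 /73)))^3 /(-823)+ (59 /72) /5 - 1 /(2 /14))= -146459894880 /83155097671756693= -0.00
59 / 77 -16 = -1173 / 77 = -15.23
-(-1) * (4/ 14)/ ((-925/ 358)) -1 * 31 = -31.11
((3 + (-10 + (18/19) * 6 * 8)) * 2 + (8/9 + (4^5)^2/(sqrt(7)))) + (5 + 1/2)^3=334081/1368 + 1048576 * sqrt(7)/7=396568.69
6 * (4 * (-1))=-24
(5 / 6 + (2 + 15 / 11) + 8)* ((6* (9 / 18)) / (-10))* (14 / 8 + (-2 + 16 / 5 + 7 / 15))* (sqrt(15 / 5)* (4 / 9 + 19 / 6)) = -429065* sqrt(3) / 9504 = -78.19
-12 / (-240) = 1 / 20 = 0.05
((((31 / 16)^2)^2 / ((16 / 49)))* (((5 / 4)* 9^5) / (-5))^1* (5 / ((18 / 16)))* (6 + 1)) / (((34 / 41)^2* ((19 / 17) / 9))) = -157213979273827035 / 677380096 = -232091229.43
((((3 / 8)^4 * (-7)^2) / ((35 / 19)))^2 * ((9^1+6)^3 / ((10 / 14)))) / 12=7311624327 / 67108864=108.95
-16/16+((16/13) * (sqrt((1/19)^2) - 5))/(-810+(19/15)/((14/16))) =-10405943/10484903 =-0.99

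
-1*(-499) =499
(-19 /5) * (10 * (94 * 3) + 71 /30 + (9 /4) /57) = -3217543 /300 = -10725.14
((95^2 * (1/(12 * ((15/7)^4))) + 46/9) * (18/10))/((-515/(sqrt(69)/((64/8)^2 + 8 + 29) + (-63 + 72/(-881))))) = 244767367/27222900 - 990961 * sqrt(69)/702202500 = 8.98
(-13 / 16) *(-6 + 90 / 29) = 273 / 116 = 2.35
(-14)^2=196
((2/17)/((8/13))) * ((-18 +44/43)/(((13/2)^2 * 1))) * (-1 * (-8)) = -5840/9503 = -0.61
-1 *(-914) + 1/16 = 14625/16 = 914.06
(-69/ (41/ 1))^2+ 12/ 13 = 82065/ 21853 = 3.76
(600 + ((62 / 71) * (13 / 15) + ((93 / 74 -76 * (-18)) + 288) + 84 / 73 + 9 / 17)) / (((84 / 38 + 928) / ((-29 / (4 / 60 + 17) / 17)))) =-121773916806109 / 501516917251072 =-0.24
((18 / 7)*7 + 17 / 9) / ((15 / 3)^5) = 179 / 28125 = 0.01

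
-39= -39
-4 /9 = -0.44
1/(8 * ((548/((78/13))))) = 3/2192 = 0.00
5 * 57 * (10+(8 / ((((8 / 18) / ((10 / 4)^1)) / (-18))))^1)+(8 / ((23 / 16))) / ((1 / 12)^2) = -5225568 / 23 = -227198.61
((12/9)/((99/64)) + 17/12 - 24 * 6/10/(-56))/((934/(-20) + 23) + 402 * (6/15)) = 105437/5700618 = 0.02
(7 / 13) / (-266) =-1 / 494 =-0.00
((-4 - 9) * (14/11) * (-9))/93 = 546/341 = 1.60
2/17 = 0.12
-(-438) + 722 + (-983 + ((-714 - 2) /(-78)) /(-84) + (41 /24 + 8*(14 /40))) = 5942633 /32760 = 181.40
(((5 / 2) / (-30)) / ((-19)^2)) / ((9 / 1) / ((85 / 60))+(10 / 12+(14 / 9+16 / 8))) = -51 / 2373214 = -0.00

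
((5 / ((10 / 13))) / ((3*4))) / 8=13 / 192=0.07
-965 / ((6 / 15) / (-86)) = 207475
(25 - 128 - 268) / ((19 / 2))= -742 / 19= -39.05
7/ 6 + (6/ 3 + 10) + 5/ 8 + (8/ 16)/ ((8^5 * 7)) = 18980867/ 1376256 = 13.79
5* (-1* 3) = -15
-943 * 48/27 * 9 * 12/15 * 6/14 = -181056/35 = -5173.03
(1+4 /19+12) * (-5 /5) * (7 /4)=-1757 /76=-23.12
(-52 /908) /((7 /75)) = -975 /1589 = -0.61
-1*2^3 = -8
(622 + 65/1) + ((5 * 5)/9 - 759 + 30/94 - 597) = -281677/423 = -665.90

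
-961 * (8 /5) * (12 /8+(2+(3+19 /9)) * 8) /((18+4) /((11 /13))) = -3453.03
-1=-1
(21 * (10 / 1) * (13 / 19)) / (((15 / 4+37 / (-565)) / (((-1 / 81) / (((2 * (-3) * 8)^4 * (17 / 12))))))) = -257075 / 4015582636032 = -0.00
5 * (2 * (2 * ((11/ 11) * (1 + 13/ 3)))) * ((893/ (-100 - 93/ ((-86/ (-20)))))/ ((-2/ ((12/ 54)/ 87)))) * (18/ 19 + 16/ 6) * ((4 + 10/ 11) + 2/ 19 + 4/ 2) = 19530685312/ 770286429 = 25.36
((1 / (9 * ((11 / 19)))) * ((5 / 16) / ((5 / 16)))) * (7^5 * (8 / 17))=2554664 / 1683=1517.92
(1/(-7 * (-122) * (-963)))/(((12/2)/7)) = -1/704916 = -0.00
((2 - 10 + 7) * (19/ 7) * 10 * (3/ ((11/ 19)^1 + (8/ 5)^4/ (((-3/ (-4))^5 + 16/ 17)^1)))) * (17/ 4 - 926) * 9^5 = 15115958273593546875/ 20941211438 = 721828262.82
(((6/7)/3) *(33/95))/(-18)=-11/1995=-0.01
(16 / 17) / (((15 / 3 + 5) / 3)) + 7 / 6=739 / 510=1.45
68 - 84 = -16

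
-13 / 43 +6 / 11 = 115 / 473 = 0.24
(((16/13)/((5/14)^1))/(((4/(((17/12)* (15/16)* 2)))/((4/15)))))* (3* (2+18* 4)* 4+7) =546.18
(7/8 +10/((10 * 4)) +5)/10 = 49/80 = 0.61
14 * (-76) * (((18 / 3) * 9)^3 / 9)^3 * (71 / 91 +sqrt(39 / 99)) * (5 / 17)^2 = -1444968086614732800 / 3757 - 47487214114099200 * sqrt(429) / 3179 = -694002972531425.57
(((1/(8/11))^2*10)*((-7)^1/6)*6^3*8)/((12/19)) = -241395/4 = -60348.75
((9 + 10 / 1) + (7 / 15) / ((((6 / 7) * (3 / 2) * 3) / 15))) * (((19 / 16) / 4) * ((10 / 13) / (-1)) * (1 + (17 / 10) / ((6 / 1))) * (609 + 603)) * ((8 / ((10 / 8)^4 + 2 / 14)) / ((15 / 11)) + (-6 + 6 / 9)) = 1287163493 / 56835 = 22647.37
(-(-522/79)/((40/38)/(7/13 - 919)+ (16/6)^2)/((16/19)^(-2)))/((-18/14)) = -186149376/363159445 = -0.51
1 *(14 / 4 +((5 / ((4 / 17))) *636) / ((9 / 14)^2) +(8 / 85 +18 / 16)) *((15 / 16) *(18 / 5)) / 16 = 600513043 / 87040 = 6899.28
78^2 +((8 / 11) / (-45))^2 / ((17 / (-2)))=25342445572 / 4165425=6084.00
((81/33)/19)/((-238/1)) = -27/49742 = -0.00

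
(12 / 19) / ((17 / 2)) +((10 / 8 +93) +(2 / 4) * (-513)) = -209531 / 1292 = -162.18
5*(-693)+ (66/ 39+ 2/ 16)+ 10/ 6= -1079993/ 312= -3461.52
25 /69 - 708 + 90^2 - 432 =480265 /69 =6960.36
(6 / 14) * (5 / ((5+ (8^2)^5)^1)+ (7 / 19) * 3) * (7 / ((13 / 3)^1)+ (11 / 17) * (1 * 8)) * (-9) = -16032039316344 / 553692869821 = -28.95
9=9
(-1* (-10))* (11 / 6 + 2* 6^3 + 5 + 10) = 13465 / 3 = 4488.33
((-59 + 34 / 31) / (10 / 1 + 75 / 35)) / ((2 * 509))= -2513 / 536486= -0.00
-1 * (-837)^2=-700569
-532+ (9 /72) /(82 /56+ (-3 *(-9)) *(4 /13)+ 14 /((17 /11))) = -123981053 /233050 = -531.99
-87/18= -29/6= -4.83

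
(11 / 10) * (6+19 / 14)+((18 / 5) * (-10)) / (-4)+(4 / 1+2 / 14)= 2973 / 140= 21.24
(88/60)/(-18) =-0.08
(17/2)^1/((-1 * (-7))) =17/14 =1.21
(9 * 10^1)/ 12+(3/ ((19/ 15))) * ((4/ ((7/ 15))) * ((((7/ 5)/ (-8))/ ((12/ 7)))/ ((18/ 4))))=535/ 76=7.04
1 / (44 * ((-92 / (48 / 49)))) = -3 / 12397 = -0.00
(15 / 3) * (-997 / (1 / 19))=-94715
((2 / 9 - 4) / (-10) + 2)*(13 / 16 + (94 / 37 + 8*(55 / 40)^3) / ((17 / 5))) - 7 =20384821 / 1811520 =11.25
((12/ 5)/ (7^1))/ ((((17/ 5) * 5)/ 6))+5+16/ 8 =4237/ 595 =7.12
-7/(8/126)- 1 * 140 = -1001/4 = -250.25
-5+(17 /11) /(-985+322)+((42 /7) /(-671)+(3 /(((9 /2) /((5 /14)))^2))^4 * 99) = -14880231848163995 /2969359219854027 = -5.01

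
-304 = -304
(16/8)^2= 4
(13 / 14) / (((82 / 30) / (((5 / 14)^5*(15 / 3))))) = 3046875 / 308710976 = 0.01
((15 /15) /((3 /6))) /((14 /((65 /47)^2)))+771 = 11926198 /15463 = 771.27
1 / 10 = 0.10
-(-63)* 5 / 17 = 315 / 17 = 18.53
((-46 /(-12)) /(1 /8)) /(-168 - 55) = -92 /669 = -0.14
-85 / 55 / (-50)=17 / 550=0.03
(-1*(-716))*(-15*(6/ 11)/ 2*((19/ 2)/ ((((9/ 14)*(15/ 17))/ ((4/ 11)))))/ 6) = -3237752/ 1089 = -2973.14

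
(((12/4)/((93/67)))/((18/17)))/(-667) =-1139/372186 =-0.00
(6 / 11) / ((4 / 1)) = 3 / 22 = 0.14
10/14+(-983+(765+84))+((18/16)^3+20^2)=268.14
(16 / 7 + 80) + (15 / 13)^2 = 98919 / 1183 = 83.62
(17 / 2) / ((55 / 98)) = 833 / 55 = 15.15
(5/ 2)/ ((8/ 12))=15/ 4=3.75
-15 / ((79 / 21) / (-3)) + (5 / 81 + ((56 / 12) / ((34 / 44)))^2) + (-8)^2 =208039868 / 1849311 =112.50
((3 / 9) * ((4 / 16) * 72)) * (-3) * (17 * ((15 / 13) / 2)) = -2295 / 13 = -176.54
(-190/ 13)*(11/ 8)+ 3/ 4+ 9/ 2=-193/ 13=-14.85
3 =3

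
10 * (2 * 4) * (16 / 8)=160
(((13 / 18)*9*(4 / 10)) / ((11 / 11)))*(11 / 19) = 143 / 95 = 1.51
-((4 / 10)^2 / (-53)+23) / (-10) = 30471 / 13250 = 2.30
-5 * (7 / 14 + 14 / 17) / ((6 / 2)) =-75 / 34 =-2.21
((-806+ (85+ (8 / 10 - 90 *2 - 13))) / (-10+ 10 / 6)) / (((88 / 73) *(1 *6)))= 166659 / 11000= 15.15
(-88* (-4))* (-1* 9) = -3168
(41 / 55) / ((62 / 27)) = 1107 / 3410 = 0.32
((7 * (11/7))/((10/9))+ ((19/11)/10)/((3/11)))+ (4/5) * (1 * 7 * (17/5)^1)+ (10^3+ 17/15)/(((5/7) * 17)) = 5713/51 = 112.02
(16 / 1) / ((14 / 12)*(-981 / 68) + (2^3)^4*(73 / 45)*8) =97920 / 325217699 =0.00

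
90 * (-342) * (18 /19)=-29160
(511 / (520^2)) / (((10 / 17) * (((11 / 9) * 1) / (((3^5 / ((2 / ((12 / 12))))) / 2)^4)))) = 272607264823383 / 7614464000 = 35801.24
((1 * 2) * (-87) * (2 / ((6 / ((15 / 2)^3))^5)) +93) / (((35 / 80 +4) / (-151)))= 23673300563945664933 / 1163264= 20350754913713.19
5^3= 125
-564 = -564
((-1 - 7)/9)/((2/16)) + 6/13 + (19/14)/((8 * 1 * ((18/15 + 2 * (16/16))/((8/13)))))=-173417/26208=-6.62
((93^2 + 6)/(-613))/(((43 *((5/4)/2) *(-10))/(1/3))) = 2308/131795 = 0.02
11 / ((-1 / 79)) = -869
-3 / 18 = -1 / 6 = -0.17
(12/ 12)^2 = 1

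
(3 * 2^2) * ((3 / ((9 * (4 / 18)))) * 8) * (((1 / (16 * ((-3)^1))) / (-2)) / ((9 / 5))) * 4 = 10 / 3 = 3.33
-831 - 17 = -848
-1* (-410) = 410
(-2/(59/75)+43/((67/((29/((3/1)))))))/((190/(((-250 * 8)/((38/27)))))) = -39080700/1427033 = -27.39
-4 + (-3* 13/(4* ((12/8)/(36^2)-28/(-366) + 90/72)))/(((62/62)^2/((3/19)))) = -6859540/1329487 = -5.16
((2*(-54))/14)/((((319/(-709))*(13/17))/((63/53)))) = 5857758/219791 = 26.65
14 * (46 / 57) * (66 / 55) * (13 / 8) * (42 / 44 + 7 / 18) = 14651 / 495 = 29.60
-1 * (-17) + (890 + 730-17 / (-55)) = 90052 / 55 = 1637.31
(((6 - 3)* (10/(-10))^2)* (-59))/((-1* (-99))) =-59/33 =-1.79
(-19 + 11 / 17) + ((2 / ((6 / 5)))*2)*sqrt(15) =-312 / 17 + 10*sqrt(15) / 3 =-5.44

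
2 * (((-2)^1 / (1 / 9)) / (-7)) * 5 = 180 / 7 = 25.71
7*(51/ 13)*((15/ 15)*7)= 192.23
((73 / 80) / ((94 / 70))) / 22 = 511 / 16544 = 0.03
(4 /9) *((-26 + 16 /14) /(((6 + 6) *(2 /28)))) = -116 /9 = -12.89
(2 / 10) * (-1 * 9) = -9 / 5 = -1.80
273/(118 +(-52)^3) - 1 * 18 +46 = 187307/6690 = 28.00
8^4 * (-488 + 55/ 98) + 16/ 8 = -97830814/ 49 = -1996547.22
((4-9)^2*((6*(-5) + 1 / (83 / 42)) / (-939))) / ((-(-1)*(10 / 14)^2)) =39984 / 25979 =1.54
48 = 48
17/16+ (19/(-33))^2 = 1.39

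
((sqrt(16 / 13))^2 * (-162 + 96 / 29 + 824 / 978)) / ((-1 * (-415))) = -7162976 / 15301299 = -0.47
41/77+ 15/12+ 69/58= 26547/8932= 2.97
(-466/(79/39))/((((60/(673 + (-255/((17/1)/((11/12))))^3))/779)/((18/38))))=137815886403/50560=2725788.89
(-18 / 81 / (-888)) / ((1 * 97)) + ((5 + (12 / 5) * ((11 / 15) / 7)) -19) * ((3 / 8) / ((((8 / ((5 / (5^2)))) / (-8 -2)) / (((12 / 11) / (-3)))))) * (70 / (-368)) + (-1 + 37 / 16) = 5498189437 / 3922633440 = 1.40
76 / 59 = 1.29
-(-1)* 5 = 5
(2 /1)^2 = 4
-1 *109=-109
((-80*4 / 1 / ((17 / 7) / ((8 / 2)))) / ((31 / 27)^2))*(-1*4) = 26127360 / 16337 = 1599.28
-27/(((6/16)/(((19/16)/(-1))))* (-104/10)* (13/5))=-4275/1352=-3.16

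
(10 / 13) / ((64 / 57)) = 285 / 416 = 0.69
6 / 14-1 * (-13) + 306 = 2236 / 7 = 319.43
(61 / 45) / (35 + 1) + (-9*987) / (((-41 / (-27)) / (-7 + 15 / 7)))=1887208541 / 66420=28413.26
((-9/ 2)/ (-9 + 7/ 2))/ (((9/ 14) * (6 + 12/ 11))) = 7/ 39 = 0.18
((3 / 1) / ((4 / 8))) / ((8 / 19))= 57 / 4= 14.25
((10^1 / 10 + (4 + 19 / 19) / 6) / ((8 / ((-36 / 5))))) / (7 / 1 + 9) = -33 / 320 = -0.10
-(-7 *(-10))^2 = -4900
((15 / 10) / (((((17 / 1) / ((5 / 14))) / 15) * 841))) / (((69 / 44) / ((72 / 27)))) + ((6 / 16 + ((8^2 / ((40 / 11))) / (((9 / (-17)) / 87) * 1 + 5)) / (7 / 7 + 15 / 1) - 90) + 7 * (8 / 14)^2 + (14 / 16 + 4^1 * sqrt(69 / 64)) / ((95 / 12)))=-86.48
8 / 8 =1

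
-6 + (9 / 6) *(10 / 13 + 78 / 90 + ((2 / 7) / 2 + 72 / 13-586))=-397681 / 455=-874.02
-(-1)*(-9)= -9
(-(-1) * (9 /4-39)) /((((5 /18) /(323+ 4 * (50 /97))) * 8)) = -41715513 /7760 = -5375.71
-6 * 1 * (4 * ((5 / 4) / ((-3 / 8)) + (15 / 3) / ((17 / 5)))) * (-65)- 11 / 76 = -3754587 / 1292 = -2906.03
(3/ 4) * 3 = 9/ 4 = 2.25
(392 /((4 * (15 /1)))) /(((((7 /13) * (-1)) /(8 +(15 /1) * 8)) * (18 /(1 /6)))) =-5824 /405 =-14.38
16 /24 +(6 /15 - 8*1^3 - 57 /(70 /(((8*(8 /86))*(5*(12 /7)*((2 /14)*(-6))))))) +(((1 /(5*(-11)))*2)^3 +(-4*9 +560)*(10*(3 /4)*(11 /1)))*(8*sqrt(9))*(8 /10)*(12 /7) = 52373405677638664 /36807973125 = 1422882.09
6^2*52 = 1872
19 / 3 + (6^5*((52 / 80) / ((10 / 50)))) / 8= 3165.33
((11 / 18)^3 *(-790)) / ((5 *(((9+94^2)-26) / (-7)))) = 736043 / 25716204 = 0.03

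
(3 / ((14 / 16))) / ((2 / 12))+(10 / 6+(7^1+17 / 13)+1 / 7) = 8378 / 273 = 30.69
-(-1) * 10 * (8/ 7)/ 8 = 10/ 7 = 1.43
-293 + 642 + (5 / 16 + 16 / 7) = 39379 / 112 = 351.60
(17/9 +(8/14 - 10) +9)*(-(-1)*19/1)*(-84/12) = -194.22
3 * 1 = 3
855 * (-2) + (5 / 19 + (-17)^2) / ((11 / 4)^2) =-3843354 / 2299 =-1671.75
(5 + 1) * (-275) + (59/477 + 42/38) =-14942812/9063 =-1648.77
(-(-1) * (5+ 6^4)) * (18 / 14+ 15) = 21187.71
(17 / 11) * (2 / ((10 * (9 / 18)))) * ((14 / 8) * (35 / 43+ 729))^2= 205090831673 / 203390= 1008362.42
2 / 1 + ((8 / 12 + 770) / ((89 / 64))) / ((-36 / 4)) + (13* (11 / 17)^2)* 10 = -3574628 / 694467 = -5.15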